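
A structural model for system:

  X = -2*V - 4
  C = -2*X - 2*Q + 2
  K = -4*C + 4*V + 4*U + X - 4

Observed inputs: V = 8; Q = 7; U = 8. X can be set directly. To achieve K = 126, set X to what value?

Intervening on X fixes its value directly, overriding its dependence on V.
Substituting into the C equation gives C = -2*X - 12.
So K = 9*X + 108.
Solve 9*X + 108 = 126: X = (126 - 108) / 9 = 2.

X = 2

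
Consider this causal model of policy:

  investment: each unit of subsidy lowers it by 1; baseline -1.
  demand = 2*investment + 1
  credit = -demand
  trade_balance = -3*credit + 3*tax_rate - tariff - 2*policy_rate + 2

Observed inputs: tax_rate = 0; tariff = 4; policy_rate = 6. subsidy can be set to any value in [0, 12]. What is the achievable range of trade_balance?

-89 to -17

Substituting into the demand equation gives demand = -2*subsidy - 1.
This gives credit = 2*subsidy + 1.
Substituting into the trade_balance equation gives trade_balance = -6*subsidy - 17.
Linear in subsidy, so extremes are at the endpoints: subsidy = 0 gives trade_balance = -17; subsidy = 12 gives trade_balance = -89.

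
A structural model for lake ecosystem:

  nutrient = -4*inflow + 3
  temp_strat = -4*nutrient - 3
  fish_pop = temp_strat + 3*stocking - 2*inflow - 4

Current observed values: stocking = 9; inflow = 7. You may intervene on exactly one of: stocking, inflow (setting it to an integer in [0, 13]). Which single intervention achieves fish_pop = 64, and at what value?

set inflow = 4

Intervening on stocking: fish_pop = 3*stocking + 79. Reaching 64 requires stocking = -5, outside [0, 13].
Intervening on inflow: with other inputs at their observed values, fish_pop = 14*inflow + 8. Solving for 64 gives inflow = 4, within [0, 13].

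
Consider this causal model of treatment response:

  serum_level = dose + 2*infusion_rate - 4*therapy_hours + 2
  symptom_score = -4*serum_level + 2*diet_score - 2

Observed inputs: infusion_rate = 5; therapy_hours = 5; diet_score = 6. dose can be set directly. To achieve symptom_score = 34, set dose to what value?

Substituting into the serum_level equation gives serum_level = dose - 8.
Substituting into the symptom_score equation gives symptom_score = -4*dose + 42.
Solve -4*dose + 42 = 34: dose = (34 - 42) / -4 = 2.

dose = 2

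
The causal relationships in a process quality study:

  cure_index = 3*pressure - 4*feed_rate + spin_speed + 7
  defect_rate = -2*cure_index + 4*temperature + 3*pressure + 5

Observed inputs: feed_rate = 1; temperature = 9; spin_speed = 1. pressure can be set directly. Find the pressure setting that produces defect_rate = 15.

pressure = 6

Substituting into the cure_index equation gives cure_index = 3*pressure + 4.
Substituting into the defect_rate equation gives defect_rate = -3*pressure + 33.
Solve -3*pressure + 33 = 15: pressure = (15 - 33) / -3 = 6.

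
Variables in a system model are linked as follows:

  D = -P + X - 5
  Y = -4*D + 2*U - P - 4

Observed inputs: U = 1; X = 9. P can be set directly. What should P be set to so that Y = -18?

Substituting into the D equation gives D = -P + 4.
Y becomes 3*P - 18.
Solve 3*P - 18 = -18: P = (-18 + 18) / 3 = 0.

P = 0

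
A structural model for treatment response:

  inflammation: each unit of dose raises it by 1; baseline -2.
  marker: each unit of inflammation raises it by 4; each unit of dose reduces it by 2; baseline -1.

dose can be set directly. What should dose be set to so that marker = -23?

Substituting into the marker equation gives marker = 2*dose - 9.
Solve 2*dose - 9 = -23: dose = (-23 + 9) / 2 = -7.

dose = -7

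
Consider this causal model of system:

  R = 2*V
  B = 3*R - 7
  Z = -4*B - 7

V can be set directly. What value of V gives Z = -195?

Substituting into the B equation gives B = 6*V - 7.
This gives Z = -24*V + 21.
Solve -24*V + 21 = -195: V = (-195 - 21) / -24 = 9.

V = 9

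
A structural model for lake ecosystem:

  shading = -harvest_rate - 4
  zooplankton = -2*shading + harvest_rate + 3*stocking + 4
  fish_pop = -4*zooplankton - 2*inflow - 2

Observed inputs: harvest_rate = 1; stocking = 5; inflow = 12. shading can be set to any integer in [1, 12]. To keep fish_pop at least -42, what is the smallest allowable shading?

Intervening on shading fixes its value directly, overriding its dependence on harvest_rate.
Substituting into the zooplankton equation gives zooplankton = -2*shading + 20.
So fish_pop = 8*shading - 106.
Require 8*shading - 106 ≥ -42, so shading ≥ 8.
The smallest integer in [1, 12] satisfying this is 8.

shading = 8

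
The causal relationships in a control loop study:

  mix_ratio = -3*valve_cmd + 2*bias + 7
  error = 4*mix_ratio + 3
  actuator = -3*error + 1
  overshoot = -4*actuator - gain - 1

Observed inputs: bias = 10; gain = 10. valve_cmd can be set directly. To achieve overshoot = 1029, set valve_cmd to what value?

valve_cmd = 2

Substituting into the mix_ratio equation gives mix_ratio = -3*valve_cmd + 27.
Substituting into the error equation gives error = -12*valve_cmd + 111.
Substituting into the actuator equation gives actuator = 36*valve_cmd - 332.
Substituting into the overshoot equation gives overshoot = -144*valve_cmd + 1317.
Solve -144*valve_cmd + 1317 = 1029: valve_cmd = (1029 - 1317) / -144 = 2.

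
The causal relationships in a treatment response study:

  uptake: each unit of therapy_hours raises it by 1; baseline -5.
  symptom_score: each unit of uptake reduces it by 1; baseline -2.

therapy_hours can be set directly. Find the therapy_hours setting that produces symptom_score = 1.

Substituting into the symptom_score equation gives symptom_score = -therapy_hours + 3.
Solve -therapy_hours + 3 = 1: therapy_hours = (1 - 3) / -1 = 2.

therapy_hours = 2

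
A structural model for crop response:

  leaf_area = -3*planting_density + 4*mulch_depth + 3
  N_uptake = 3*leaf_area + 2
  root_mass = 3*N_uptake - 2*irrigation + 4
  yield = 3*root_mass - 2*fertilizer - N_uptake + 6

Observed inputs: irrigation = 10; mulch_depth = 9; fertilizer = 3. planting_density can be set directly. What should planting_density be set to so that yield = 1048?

planting_density = -2

Substituting into the leaf_area equation gives leaf_area = -3*planting_density + 39.
Substituting into the N_uptake equation gives N_uptake = -9*planting_density + 119.
So root_mass = -27*planting_density + 341.
Substituting into the yield equation gives yield = -72*planting_density + 904.
Solve -72*planting_density + 904 = 1048: planting_density = (1048 - 904) / -72 = -2.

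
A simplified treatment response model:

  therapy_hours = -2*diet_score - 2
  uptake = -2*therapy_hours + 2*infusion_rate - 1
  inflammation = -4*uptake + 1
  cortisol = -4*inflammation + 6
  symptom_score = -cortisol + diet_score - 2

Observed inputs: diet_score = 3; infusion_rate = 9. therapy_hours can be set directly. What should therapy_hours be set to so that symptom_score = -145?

therapy_hours = 4

Intervening on therapy_hours fixes its value directly, overriding its dependence on diet_score.
Substituting into the uptake equation gives uptake = -2*therapy_hours + 17.
inflammation becomes 8*therapy_hours - 67.
So cortisol = -32*therapy_hours + 274.
symptom_score becomes 32*therapy_hours - 273.
Solve 32*therapy_hours - 273 = -145: therapy_hours = (-145 + 273) / 32 = 4.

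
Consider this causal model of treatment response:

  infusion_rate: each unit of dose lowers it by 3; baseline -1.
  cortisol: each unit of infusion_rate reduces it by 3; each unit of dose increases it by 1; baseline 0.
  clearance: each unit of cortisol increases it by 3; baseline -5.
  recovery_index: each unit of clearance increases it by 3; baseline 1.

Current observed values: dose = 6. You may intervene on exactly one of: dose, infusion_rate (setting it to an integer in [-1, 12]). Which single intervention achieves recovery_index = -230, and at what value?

Intervening on dose: recovery_index = 90*dose + 13. Reaching -230 requires dose = -27/10, not an integer.
Intervening on infusion_rate: with other inputs at their observed values, recovery_index = -27*infusion_rate + 40. Solving for -230 gives infusion_rate = 10, within [-1, 12].

set infusion_rate = 10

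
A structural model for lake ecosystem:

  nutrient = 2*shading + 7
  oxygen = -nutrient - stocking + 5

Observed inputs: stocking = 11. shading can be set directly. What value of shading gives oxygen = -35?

Substituting into the oxygen equation gives oxygen = -2*shading - 13.
Solve -2*shading - 13 = -35: shading = (-35 + 13) / -2 = 11.

shading = 11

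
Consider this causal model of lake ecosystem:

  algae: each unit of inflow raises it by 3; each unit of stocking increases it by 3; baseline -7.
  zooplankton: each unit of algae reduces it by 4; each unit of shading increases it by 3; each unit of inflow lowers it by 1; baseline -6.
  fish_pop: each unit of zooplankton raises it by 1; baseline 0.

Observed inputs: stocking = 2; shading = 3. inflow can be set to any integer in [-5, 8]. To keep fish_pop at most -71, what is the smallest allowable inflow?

inflow = 6

Substituting into the algae equation gives algae = 3*inflow - 1.
Substituting into the zooplankton equation gives zooplankton = -13*inflow + 7.
Substituting into the fish_pop equation gives fish_pop = -13*inflow + 7.
Require -13*inflow + 7 ≤ -71, so inflow ≥ 6.
The smallest integer in [-5, 8] satisfying this is 6.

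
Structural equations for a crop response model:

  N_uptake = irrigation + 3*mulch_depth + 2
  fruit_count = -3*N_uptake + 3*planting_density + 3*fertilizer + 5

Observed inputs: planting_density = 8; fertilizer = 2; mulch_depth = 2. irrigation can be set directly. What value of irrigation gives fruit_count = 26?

Substituting into the N_uptake equation gives N_uptake = irrigation + 8.
Substituting into the fruit_count equation gives fruit_count = -3*irrigation + 11.
Solve -3*irrigation + 11 = 26: irrigation = (26 - 11) / -3 = -5.

irrigation = -5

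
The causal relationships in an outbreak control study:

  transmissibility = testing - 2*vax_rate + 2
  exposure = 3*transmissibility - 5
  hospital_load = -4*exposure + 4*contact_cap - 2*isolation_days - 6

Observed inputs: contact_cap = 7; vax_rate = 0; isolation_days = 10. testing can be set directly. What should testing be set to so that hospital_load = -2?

testing = 0

Substituting into the transmissibility equation gives transmissibility = testing + 2.
So exposure = 3*testing + 1.
hospital_load becomes -12*testing - 2.
Solve -12*testing - 2 = -2: testing = (-2 + 2) / -12 = 0.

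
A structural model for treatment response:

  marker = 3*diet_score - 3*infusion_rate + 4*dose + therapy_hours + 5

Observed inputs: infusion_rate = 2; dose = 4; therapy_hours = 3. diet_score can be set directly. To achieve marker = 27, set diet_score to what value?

Substituting into the marker equation gives marker = 3*diet_score + 18.
Solve 3*diet_score + 18 = 27: diet_score = (27 - 18) / 3 = 3.

diet_score = 3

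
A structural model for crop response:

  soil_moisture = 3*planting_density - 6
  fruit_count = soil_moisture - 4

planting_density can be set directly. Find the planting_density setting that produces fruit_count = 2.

Substituting into the fruit_count equation gives fruit_count = 3*planting_density - 10.
Solve 3*planting_density - 10 = 2: planting_density = (2 + 10) / 3 = 4.

planting_density = 4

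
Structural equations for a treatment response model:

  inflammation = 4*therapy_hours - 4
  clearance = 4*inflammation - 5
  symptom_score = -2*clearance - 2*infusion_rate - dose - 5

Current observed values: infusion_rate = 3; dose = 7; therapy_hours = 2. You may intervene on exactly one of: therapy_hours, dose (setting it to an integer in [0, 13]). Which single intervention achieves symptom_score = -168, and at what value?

set therapy_hours = 6

Intervening on therapy_hours: with other inputs at their observed values, symptom_score = -32*therapy_hours + 24. Solving for -168 gives therapy_hours = 6, within [0, 13].
Intervening on dose: symptom_score = -dose - 33. Reaching -168 requires dose = 135, outside [0, 13].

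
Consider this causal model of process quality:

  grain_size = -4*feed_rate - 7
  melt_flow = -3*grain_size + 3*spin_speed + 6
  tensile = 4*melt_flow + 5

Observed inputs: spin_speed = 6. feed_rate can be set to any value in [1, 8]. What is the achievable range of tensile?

Substituting into the melt_flow equation gives melt_flow = 12*feed_rate + 45.
So tensile = 48*feed_rate + 185.
Linear in feed_rate, so extremes are at the endpoints: feed_rate = 1 gives tensile = 233; feed_rate = 8 gives tensile = 569.

233 to 569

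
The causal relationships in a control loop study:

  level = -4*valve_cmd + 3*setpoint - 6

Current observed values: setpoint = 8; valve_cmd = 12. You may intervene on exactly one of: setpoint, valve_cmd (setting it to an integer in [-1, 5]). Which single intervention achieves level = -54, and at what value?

set setpoint = 0

Intervening on setpoint: with other inputs at their observed values, level = 3*setpoint - 54. Solving for -54 gives setpoint = 0, within [-1, 5].
Intervening on valve_cmd: level = -4*valve_cmd + 18. Reaching -54 requires valve_cmd = 18, outside [-1, 5].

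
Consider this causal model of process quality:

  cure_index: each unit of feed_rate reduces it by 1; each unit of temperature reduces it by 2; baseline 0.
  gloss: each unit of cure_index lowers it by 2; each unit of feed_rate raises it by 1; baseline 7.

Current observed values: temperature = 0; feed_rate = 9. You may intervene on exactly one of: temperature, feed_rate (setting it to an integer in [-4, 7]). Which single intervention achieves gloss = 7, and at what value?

Intervening on temperature: gloss = 4*temperature + 34. Reaching 7 requires temperature = -27/4, not an integer.
Intervening on feed_rate: with other inputs at their observed values, gloss = 3*feed_rate + 7. Solving for 7 gives feed_rate = 0, within [-4, 7].

set feed_rate = 0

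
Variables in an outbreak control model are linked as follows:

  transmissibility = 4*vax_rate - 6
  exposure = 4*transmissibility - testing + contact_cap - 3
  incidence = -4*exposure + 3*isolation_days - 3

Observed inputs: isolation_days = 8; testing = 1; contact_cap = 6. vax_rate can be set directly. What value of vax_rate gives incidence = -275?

Substituting into the exposure equation gives exposure = 16*vax_rate - 22.
Substituting into the incidence equation gives incidence = -64*vax_rate + 109.
Solve -64*vax_rate + 109 = -275: vax_rate = (-275 - 109) / -64 = 6.

vax_rate = 6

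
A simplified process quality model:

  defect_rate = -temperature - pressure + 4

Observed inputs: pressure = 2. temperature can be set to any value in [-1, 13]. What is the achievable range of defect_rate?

-11 to 3

Substituting into the defect_rate equation gives defect_rate = -temperature + 2.
Linear in temperature, so extremes are at the endpoints: temperature = -1 gives defect_rate = 3; temperature = 13 gives defect_rate = -11.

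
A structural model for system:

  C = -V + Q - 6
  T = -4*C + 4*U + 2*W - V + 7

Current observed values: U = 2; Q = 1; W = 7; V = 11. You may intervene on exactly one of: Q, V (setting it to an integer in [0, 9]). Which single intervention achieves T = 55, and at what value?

set V = 2

Intervening on Q: T = -4*Q + 86. Reaching 55 requires Q = 31/4, not an integer.
Intervening on V: with other inputs at their observed values, T = 3*V + 49. Solving for 55 gives V = 2, within [0, 9].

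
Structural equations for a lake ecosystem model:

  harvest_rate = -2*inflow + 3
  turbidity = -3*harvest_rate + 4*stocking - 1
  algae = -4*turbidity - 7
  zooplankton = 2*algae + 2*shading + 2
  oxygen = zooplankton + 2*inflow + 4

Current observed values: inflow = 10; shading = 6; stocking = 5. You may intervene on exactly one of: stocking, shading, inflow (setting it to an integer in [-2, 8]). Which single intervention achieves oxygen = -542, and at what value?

Intervening on stocking: oxygen = -32*stocking - 376. Reaching -542 requires stocking = 83/16, not an integer.
Intervening on shading: with other inputs at their observed values, oxygen = 2*shading - 548. Solving for -542 gives shading = 3, within [-2, 8].
Intervening on inflow: oxygen = -46*inflow - 76. Reaching -542 requires inflow = 233/23, not an integer.

set shading = 3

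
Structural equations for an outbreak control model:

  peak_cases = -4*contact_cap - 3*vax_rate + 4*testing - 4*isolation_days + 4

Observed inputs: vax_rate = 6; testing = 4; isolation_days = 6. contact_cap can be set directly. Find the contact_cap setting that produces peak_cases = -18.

contact_cap = -1

Substituting into the peak_cases equation gives peak_cases = -4*contact_cap - 22.
Solve -4*contact_cap - 22 = -18: contact_cap = (-18 + 22) / -4 = -1.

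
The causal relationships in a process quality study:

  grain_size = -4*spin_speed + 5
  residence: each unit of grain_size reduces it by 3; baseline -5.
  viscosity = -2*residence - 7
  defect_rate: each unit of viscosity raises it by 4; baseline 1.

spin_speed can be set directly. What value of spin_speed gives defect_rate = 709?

Substituting into the residence equation gives residence = 12*spin_speed - 20.
So viscosity = -24*spin_speed + 33.
This gives defect_rate = -96*spin_speed + 133.
Solve -96*spin_speed + 133 = 709: spin_speed = (709 - 133) / -96 = -6.

spin_speed = -6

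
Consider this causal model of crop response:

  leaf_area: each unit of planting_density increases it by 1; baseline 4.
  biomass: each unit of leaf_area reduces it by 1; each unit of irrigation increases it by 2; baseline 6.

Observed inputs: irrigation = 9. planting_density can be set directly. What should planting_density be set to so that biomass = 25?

Substituting into the biomass equation gives biomass = -planting_density + 20.
Solve -planting_density + 20 = 25: planting_density = (25 - 20) / -1 = -5.

planting_density = -5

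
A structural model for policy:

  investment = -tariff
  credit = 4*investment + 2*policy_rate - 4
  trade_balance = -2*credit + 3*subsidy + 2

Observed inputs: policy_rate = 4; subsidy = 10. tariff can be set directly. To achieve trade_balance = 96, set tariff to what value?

tariff = 9

Substituting into the credit equation gives credit = -4*tariff + 4.
Substituting into the trade_balance equation gives trade_balance = 8*tariff + 24.
Solve 8*tariff + 24 = 96: tariff = (96 - 24) / 8 = 9.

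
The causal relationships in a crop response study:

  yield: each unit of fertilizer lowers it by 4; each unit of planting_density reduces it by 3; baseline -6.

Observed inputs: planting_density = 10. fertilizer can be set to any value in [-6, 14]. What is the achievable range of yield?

Substituting into the yield equation gives yield = -4*fertilizer - 36.
Linear in fertilizer, so extremes are at the endpoints: fertilizer = -6 gives yield = -12; fertilizer = 14 gives yield = -92.

-92 to -12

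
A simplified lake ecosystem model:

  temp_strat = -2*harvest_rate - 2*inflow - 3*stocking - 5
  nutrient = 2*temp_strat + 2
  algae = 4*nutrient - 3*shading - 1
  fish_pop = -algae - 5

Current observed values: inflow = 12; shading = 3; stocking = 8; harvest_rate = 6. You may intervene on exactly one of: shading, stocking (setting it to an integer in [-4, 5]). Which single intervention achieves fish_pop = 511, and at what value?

set shading = 1

Intervening on shading: with other inputs at their observed values, fish_pop = 3*shading + 508. Solving for 511 gives shading = 1, within [-4, 5].
Intervening on stocking: fish_pop = 24*stocking + 325. Reaching 511 requires stocking = 31/4, not an integer.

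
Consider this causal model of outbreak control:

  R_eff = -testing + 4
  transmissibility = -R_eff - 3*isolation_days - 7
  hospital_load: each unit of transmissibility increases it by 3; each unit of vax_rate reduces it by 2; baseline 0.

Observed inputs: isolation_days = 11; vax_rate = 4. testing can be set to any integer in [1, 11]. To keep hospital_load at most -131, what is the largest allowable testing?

Substituting into the transmissibility equation gives transmissibility = testing - 44.
Substituting into the hospital_load equation gives hospital_load = 3*testing - 140.
Require 3*testing - 140 ≤ -131, so testing ≤ 3.
The largest integer in [1, 11] satisfying this is 3.

testing = 3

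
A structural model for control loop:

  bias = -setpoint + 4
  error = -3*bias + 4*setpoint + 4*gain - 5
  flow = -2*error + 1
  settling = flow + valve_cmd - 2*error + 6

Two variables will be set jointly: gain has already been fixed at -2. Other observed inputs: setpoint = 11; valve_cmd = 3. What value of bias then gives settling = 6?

With gain held at -2:
Intervening on bias fixes its value directly, overriding its dependence on setpoint.
Substituting into the error equation gives error = -3*bias + 31.
Substituting into the flow equation gives flow = 6*bias - 61.
Substituting into the settling equation gives settling = 12*bias - 114.
Solve 12*bias - 114 = 6: bias = (6 + 114) / 12 = 10.

bias = 10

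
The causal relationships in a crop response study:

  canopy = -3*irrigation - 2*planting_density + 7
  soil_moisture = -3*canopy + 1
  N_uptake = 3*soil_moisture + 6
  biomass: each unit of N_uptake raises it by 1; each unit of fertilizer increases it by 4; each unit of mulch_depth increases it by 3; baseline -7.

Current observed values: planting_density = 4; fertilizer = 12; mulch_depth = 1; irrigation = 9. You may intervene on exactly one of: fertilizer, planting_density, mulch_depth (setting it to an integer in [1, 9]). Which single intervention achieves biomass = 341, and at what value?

set planting_density = 6

Intervening on fertilizer: biomass = 4*fertilizer + 257. Reaching 341 requires fertilizer = 21, outside [1, 9].
Intervening on planting_density: with other inputs at their observed values, biomass = 18*planting_density + 233. Solving for 341 gives planting_density = 6, within [1, 9].
Intervening on mulch_depth: biomass = 3*mulch_depth + 302. Reaching 341 requires mulch_depth = 13, outside [1, 9].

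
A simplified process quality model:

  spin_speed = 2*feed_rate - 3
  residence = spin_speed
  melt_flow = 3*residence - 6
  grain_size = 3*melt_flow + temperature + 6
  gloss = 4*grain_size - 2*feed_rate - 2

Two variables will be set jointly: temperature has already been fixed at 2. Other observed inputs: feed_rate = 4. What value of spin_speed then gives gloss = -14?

With temperature held at 2:
Intervening on spin_speed fixes its value directly, overriding its dependence on feed_rate.
Substituting into the melt_flow equation gives melt_flow = 3*spin_speed - 6.
Substituting into the grain_size equation gives grain_size = 9*spin_speed - 10.
Substituting into the gloss equation gives gloss = 36*spin_speed - 50.
Solve 36*spin_speed - 50 = -14: spin_speed = (-14 + 50) / 36 = 1.

spin_speed = 1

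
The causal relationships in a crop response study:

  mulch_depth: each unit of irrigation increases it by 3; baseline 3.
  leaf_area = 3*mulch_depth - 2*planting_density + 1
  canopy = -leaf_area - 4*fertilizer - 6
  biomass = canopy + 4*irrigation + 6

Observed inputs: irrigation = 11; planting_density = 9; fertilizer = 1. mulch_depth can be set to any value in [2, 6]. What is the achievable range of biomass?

39 to 51

Intervening on mulch_depth fixes its value directly, overriding its dependence on irrigation.
Substituting into the leaf_area equation gives leaf_area = 3*mulch_depth - 17.
canopy becomes -3*mulch_depth + 7.
Substituting into the biomass equation gives biomass = -3*mulch_depth + 57.
Linear in mulch_depth, so extremes are at the endpoints: mulch_depth = 2 gives biomass = 51; mulch_depth = 6 gives biomass = 39.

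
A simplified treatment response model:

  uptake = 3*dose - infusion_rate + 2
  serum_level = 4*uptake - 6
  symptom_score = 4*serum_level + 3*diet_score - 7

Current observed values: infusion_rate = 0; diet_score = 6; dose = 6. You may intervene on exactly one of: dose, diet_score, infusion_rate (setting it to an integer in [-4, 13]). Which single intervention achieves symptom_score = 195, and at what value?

set infusion_rate = 7

Intervening on dose: symptom_score = 48*dose + 19. Reaching 195 requires dose = 11/3, not an integer.
Intervening on diet_score: symptom_score = 3*diet_score + 289. Reaching 195 requires diet_score = -94/3, not an integer.
Intervening on infusion_rate: with other inputs at their observed values, symptom_score = -16*infusion_rate + 307. Solving for 195 gives infusion_rate = 7, within [-4, 13].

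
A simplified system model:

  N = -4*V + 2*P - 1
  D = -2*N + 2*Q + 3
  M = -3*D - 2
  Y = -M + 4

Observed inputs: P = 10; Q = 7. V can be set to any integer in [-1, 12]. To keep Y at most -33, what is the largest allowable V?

V = 1

Substituting into the N equation gives N = -4*V + 19.
This gives D = 8*V - 21.
Substituting into the M equation gives M = -24*V + 61.
This gives Y = 24*V - 57.
Require 24*V - 57 ≤ -33, so V ≤ 1.
The largest integer in [-1, 12] satisfying this is 1.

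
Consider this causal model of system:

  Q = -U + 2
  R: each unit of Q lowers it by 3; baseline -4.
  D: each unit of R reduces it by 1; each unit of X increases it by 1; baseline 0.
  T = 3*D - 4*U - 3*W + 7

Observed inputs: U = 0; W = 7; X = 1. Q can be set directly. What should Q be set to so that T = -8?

Q = -1

Intervening on Q fixes its value directly, overriding its dependence on U.
Substituting into the D equation gives D = 3*Q + 5.
T becomes 9*Q + 1.
Solve 9*Q + 1 = -8: Q = (-8 - 1) / 9 = -1.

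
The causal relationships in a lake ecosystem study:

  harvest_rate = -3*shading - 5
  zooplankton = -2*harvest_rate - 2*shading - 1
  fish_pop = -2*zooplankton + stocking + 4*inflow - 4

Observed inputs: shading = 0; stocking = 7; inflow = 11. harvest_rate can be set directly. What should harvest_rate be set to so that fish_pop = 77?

harvest_rate = 7

Intervening on harvest_rate fixes its value directly, overriding its dependence on shading.
Substituting into the zooplankton equation gives zooplankton = -2*harvest_rate - 1.
Substituting into the fish_pop equation gives fish_pop = 4*harvest_rate + 49.
Solve 4*harvest_rate + 49 = 77: harvest_rate = (77 - 49) / 4 = 7.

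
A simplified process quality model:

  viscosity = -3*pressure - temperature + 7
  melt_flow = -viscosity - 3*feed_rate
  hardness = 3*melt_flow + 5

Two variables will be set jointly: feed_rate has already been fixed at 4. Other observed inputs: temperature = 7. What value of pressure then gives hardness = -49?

pressure = -2

With feed_rate held at 4:
Substituting into the viscosity equation gives viscosity = -3*pressure.
Substituting into the melt_flow equation gives melt_flow = 3*pressure - 12.
Substituting into the hardness equation gives hardness = 9*pressure - 31.
Solve 9*pressure - 31 = -49: pressure = (-49 + 31) / 9 = -2.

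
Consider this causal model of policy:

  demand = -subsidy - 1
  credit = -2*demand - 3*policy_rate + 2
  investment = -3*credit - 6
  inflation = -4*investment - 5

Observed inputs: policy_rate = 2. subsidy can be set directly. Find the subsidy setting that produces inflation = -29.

Substituting into the credit equation gives credit = 2*subsidy - 2.
So investment = -6*subsidy.
This gives inflation = 24*subsidy - 5.
Solve 24*subsidy - 5 = -29: subsidy = (-29 + 5) / 24 = -1.

subsidy = -1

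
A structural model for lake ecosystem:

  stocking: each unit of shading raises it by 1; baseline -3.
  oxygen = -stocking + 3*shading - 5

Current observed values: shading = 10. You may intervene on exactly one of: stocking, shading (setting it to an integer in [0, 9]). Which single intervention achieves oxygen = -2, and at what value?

set shading = 0

Intervening on stocking: oxygen = -stocking + 25. Reaching -2 requires stocking = 27, outside [0, 9].
Intervening on shading: with other inputs at their observed values, oxygen = 2*shading - 2. Solving for -2 gives shading = 0, within [0, 9].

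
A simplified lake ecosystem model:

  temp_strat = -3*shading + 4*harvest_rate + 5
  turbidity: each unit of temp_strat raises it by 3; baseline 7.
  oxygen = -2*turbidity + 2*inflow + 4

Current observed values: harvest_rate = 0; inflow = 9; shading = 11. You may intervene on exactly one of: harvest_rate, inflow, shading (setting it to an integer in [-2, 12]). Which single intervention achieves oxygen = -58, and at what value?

Intervening on harvest_rate: oxygen = -24*harvest_rate + 176. Reaching -58 requires harvest_rate = 39/4, not an integer.
Intervening on inflow: oxygen = 2*inflow + 158. Reaching -58 requires inflow = -108, outside [-2, 12].
Intervening on shading: with other inputs at their observed values, oxygen = 18*shading - 22. Solving for -58 gives shading = -2, within [-2, 12].

set shading = -2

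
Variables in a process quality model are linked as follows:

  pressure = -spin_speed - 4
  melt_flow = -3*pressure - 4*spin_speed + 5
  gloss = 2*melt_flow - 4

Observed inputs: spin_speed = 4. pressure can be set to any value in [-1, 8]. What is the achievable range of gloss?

Intervening on pressure fixes its value directly, overriding its dependence on spin_speed.
Substituting into the melt_flow equation gives melt_flow = -3*pressure - 11.
Substituting into the gloss equation gives gloss = -6*pressure - 26.
Linear in pressure, so extremes are at the endpoints: pressure = -1 gives gloss = -20; pressure = 8 gives gloss = -74.

-74 to -20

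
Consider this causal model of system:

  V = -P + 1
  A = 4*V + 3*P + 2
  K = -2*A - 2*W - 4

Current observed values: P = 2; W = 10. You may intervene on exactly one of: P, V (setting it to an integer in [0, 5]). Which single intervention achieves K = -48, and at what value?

Intervening on P: K = 2*P - 36. Reaching -48 requires P = -6, outside [0, 5].
Intervening on V: with other inputs at their observed values, K = -8*V - 40. Solving for -48 gives V = 1, within [0, 5].

set V = 1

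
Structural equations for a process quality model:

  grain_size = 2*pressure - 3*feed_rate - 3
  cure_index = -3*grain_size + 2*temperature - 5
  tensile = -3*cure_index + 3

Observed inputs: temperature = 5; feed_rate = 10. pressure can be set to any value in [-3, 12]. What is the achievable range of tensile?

Substituting into the grain_size equation gives grain_size = 2*pressure - 33.
Substituting into the cure_index equation gives cure_index = -6*pressure + 104.
Substituting into the tensile equation gives tensile = 18*pressure - 309.
Linear in pressure, so extremes are at the endpoints: pressure = -3 gives tensile = -363; pressure = 12 gives tensile = -93.

-363 to -93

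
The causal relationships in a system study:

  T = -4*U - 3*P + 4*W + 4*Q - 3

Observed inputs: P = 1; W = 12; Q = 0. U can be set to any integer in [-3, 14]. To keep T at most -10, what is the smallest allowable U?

U = 13

Substituting into the T equation gives T = -4*U + 42.
Require -4*U + 42 ≤ -10, so U ≥ 13.
The smallest integer in [-3, 14] satisfying this is 13.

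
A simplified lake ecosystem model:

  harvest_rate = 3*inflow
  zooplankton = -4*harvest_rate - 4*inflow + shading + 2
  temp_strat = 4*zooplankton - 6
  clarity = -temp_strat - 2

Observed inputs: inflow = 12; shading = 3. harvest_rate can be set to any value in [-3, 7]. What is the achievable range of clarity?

128 to 288

Intervening on harvest_rate fixes its value directly, overriding its dependence on inflow.
Substituting into the zooplankton equation gives zooplankton = -4*harvest_rate - 43.
Substituting into the temp_strat equation gives temp_strat = -16*harvest_rate - 178.
Substituting into the clarity equation gives clarity = 16*harvest_rate + 176.
Linear in harvest_rate, so extremes are at the endpoints: harvest_rate = -3 gives clarity = 128; harvest_rate = 7 gives clarity = 288.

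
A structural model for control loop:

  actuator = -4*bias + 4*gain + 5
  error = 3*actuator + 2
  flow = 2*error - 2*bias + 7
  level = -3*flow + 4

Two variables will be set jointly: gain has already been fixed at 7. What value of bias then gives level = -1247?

With gain held at 7:
Substituting into the actuator equation gives actuator = -4*bias + 33.
Substituting into the error equation gives error = -12*bias + 101.
So flow = -26*bias + 209.
level becomes 78*bias - 623.
Solve 78*bias - 623 = -1247: bias = (-1247 + 623) / 78 = -8.

bias = -8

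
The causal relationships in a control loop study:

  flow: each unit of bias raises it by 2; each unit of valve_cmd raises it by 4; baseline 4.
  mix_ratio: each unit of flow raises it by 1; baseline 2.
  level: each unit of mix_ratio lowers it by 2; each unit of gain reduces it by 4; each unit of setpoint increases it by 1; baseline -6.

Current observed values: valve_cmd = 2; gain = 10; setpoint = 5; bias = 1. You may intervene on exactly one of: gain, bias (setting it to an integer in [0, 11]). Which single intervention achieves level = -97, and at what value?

set bias = 7

Intervening on gain: level = -4*gain - 33. Reaching -97 requires gain = 16, outside [0, 11].
Intervening on bias: with other inputs at their observed values, level = -4*bias - 69. Solving for -97 gives bias = 7, within [0, 11].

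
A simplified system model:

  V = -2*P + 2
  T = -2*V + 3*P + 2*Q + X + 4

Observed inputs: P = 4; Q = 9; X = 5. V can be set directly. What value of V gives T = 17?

Intervening on V fixes its value directly, overriding its dependence on P.
Substituting into the T equation gives T = -2*V + 39.
Solve -2*V + 39 = 17: V = (17 - 39) / -2 = 11.

V = 11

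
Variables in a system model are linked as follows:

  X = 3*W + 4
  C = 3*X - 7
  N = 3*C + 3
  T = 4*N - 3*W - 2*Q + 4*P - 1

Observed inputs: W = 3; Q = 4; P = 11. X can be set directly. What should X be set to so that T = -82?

Intervening on X fixes its value directly, overriding its dependence on W.
Substituting into the N equation gives N = 9*X - 18.
So T = 36*X - 46.
Solve 36*X - 46 = -82: X = (-82 + 46) / 36 = -1.

X = -1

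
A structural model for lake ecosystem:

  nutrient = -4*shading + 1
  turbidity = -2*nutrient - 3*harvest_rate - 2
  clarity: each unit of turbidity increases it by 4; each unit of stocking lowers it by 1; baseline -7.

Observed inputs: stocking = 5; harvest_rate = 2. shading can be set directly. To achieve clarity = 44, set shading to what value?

Substituting into the turbidity equation gives turbidity = 8*shading - 10.
Substituting into the clarity equation gives clarity = 32*shading - 52.
Solve 32*shading - 52 = 44: shading = (44 + 52) / 32 = 3.

shading = 3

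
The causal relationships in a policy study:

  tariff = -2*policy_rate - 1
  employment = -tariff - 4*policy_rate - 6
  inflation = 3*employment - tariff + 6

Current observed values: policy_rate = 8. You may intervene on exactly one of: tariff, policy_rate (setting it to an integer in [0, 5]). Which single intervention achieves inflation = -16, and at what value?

set policy_rate = 2

Intervening on tariff: inflation = -4*tariff - 108. Reaching -16 requires tariff = -23, outside [0, 5].
Intervening on policy_rate: with other inputs at their observed values, inflation = -4*policy_rate - 8. Solving for -16 gives policy_rate = 2, within [0, 5].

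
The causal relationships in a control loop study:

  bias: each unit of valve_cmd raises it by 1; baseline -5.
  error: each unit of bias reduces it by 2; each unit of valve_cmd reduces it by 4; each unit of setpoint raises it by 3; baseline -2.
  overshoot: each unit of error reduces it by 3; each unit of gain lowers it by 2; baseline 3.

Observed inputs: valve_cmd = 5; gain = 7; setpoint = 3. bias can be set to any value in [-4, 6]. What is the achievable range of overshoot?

4 to 64

Intervening on bias fixes its value directly, overriding its dependence on valve_cmd.
Substituting into the error equation gives error = -2*bias - 13.
overshoot becomes 6*bias + 28.
Linear in bias, so extremes are at the endpoints: bias = -4 gives overshoot = 4; bias = 6 gives overshoot = 64.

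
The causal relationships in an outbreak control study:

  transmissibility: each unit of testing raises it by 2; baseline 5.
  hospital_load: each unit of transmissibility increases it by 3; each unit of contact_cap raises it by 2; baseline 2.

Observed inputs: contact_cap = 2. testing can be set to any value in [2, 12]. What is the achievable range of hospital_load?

33 to 93

Substituting into the hospital_load equation gives hospital_load = 6*testing + 21.
Linear in testing, so extremes are at the endpoints: testing = 2 gives hospital_load = 33; testing = 12 gives hospital_load = 93.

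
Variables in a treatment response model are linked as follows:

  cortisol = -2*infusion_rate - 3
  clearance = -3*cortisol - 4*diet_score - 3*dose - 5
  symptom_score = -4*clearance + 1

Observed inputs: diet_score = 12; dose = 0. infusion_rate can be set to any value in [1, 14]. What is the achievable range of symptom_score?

-159 to 153

Substituting into the clearance equation gives clearance = 6*infusion_rate - 44.
Substituting into the symptom_score equation gives symptom_score = -24*infusion_rate + 177.
Linear in infusion_rate, so extremes are at the endpoints: infusion_rate = 1 gives symptom_score = 153; infusion_rate = 14 gives symptom_score = -159.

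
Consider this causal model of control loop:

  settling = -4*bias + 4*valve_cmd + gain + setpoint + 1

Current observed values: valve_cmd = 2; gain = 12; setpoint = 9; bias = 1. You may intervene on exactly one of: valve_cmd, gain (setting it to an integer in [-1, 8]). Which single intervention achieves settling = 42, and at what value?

Intervening on valve_cmd: with other inputs at their observed values, settling = 4*valve_cmd + 18. Solving for 42 gives valve_cmd = 6, within [-1, 8].
Intervening on gain: settling = gain + 14. Reaching 42 requires gain = 28, outside [-1, 8].

set valve_cmd = 6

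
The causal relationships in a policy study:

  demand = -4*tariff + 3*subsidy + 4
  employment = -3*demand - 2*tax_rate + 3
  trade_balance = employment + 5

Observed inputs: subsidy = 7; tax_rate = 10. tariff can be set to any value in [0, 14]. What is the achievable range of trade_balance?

-87 to 81

Substituting into the demand equation gives demand = -4*tariff + 25.
So employment = 12*tariff - 92.
trade_balance becomes 12*tariff - 87.
Linear in tariff, so extremes are at the endpoints: tariff = 0 gives trade_balance = -87; tariff = 14 gives trade_balance = 81.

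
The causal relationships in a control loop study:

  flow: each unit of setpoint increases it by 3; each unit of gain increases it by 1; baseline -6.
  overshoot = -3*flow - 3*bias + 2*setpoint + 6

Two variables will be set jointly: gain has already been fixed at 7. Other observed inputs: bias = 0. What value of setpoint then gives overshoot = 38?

setpoint = -5

With gain held at 7:
Substituting into the flow equation gives flow = 3*setpoint + 1.
Substituting into the overshoot equation gives overshoot = -7*setpoint + 3.
Solve -7*setpoint + 3 = 38: setpoint = (38 - 3) / -7 = -5.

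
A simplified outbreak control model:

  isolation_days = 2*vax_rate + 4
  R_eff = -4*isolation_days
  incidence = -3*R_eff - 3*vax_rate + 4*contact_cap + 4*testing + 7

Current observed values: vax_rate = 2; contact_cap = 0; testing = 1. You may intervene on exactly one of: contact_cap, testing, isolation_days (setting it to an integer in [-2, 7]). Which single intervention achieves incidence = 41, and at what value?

Intervening on contact_cap: incidence = 4*contact_cap + 101. Reaching 41 requires contact_cap = -15, outside [-2, 7].
Intervening on testing: incidence = 4*testing + 97. Reaching 41 requires testing = -14, outside [-2, 7].
Intervening on isolation_days: with other inputs at their observed values, incidence = 12*isolation_days + 5. Solving for 41 gives isolation_days = 3, within [-2, 7].

set isolation_days = 3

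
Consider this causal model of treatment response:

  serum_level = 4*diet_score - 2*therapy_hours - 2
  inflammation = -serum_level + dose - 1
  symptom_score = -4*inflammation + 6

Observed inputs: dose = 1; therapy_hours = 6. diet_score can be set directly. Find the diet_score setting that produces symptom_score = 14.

Substituting into the serum_level equation gives serum_level = 4*diet_score - 14.
Substituting into the inflammation equation gives inflammation = -4*diet_score + 14.
symptom_score becomes 16*diet_score - 50.
Solve 16*diet_score - 50 = 14: diet_score = (14 + 50) / 16 = 4.

diet_score = 4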